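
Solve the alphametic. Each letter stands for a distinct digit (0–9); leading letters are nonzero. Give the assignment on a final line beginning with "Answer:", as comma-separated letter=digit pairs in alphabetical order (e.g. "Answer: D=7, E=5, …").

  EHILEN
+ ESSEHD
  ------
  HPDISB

Step 1. [col 1: N + D ≡ B (mod 10)] no forcing yet in column 1 (carry-in 0); B=3 is free and consistent — try it. So B=3.
Step 2. [col 1: N + D ≡ B (mod 10)] several values work for D in column 1 (N + D ≡ B (mod 10), carry-in 0); try D=5, so D=5.
Step 3. [col 1: N + D ≡ B (mod 10)] from column 1 (D=5, B=3, carry-in 0, digits 3,5 already taken and all letters distinct): N must equal 8, so N=8.
Step 4. [col 2: E + H ≡ S (mod 10)] no forcing yet in column 2 (carry-in 1); H=2 is free and consistent — try it. So H=2.
Step 5. [col 2: E + H ≡ S (mod 10)] several values work for E in column 2 (E + H ≡ S (mod 10), carry-in 1); try E=1 ⇒ E=1.
Step 6. [col 2: E + H ≡ S (mod 10)] in column 2 we have E+H≡S with carry-in 1; given E=1, H=2 and digits 1,2,3,5,8 already taken and all letters distinct, that pins S to 4 ⇒ S=4.
Step 7. [col 3: L + E ≡ I (mod 10)] no forcing yet in column 3 (carry-in 0); I=0 is free and consistent — try it, so I=0.
Step 8. [col 3: L + E ≡ I (mod 10)] column 3 reads L+E+carry(0)=I with E=1, I=0; with digits 0,1,2,3,4,5,8 already taken and all letters distinct, the only value for L is 9. So L=9.
Step 9. [col 5: H + S ≡ P (mod 10)] in column 5 we have H+S≡P with carry-in 0; given H=2, S=4 and digits 0,1,2,3,4,5,8,9 already taken and all letters distinct, that pins P to 6. So P=6.

Answer: B=3, D=5, E=1, H=2, I=0, L=9, N=8, P=6, S=4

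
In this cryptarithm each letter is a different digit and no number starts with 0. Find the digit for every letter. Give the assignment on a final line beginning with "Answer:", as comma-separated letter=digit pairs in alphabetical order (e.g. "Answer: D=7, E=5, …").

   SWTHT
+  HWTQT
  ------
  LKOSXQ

Step 1. [col 1: T + T ≡ Q (mod 10)] no forcing yet in column 1 (carry-in 0); T=3 is free and consistent — try it ⇒ T=3.
Step 2. [col 1: T + T ≡ Q (mod 10)] in column 1 we have T+T≡Q with carry-in 0; given T=3 and digits 3 already taken and all letters distinct, that pins Q to 6 ⇒ Q=6.
Step 3. [col 2: H + Q ≡ X (mod 10)] column 2 (H + Q ≡ X (mod 10), carry-in 0) doesn't pin X yet; pick X=0 and continue ⇒ X=0.
Step 4. [col 2: H + Q ≡ X (mod 10)] column 2: given Q=6, X=0, carry-in 0, and digits 0,3,6 already taken and all letters distinct, H+Q≡X (mod 10) forces H=4 ⇒ H=4.
Step 5. [col 3: T + T ≡ S (mod 10)] from column 3 (T=3, carry-in 1, digits 0,3,4,6 already taken and all letters distinct): S must equal 7 ⇒ S=7.
Step 6. [L] the sum has 6 digits but both addends have 5; that extra leading digit L is the final carry, namely 1, so L=1.
Step 7. [col 4: W + W ≡ O (mod 10)] column 4 reads W+W+carry(0)=O with nothing yet; with digits 0,1,3,4,6,7 already taken and all letters distinct, the only value for W is 9, so W=9.
Step 8. [col 4: W + W ≡ O (mod 10)] in column 4 we have W+W≡O with carry-in 0; given W=9 and digits 0,1,3,4,6,7,9 already taken and all letters distinct, that pins O to 8 ⇒ O=8.
Step 9. [col 5: S + H ≡ K (mod 10)] in column 5 we have S+H≡K with carry-in 1; given S=7, H=4 and digits 0,1,3,4,6,7,8,9 already taken and all letters distinct, that pins K to 2 ⇒ K=2.

Answer: H=4, K=2, L=1, O=8, Q=6, S=7, T=3, W=9, X=0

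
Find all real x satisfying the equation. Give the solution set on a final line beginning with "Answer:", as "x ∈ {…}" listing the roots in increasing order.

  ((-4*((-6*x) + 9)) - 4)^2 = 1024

Step 1. [((-4*((-6*x) + 9)) - 4)^2 = 1024] 1024 ≥ 0, LHS is (·)² — take ±√. So sqrt: (-4*((-6*x) + 9)) - 4 = 32 or -32.
Step 2. [(-4*((-6*x) + 9)) - 4 = 32 or -32] -4 is outermost — add 4 both sides. So sub: -4*((-6*x) + 9) = 36 or -28.
Step 3. [-4*((-6*x) + 9) = 36 or -28] LHS = -4·(…); ÷-4 both sides ⇒ div: (-6*x) + 9 = -9 or 7.
Step 4. [(-6*x) + 9 = -9 or 7] +9 is outermost — subtract 9 both sides ⇒ sub: -6*x = -18 or -2.
Step 5. [-6*x = -18 or -2] LHS = -6·(…); ÷-6 both sides ⇒ div: x = 3 or 1/3.

Answer: x ∈ {1/3, 3}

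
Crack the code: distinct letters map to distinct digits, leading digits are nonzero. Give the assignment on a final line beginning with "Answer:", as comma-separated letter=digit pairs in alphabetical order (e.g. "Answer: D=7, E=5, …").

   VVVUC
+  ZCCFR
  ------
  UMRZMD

Step 1. [col 1: C + R ≡ D (mod 10)] D=3 is one option consistent with column 1 (C + R ≡ D (mod 10), carry-in 0) — take it ⇒ D=3.
Step 2. [col 1: C + R ≡ D (mod 10)] column 1 (C + R ≡ D (mod 10), carry-in 0) doesn't pin R yet; pick R=6 and continue ⇒ R=6.
Step 3. [U] U is the leading digit of a 6-digit sum of two 5-digit numbers; the final carry is exactly 1 ⇒ U=1.
Step 4. [col 1: C + R ≡ D (mod 10)] column 1 reads C+R+carry(0)=D with R=6, D=3; with digits 1,3,6 already taken and all letters distinct, the only value for C is 7, so C=7.
Step 5. [col 2: U + F ≡ M (mod 10)] no forcing yet in column 2 (carry-in 1); M=4 is free and consistent — try it ⇒ M=4.
Step 6. [col 2: U + F ≡ M (mod 10)] column 2: given U=1, M=4, carry-in 1, and digits 1,3,4,6,7 already taken and all letters distinct, U+F≡M (mod 10) forces F=2 ⇒ F=2.
Step 7. [col 3: V + C ≡ Z (mod 10)] from column 3 (C=7, carry-in 0, digits 1,2,3,4,6,7 already taken and all letters distinct): Z must equal 5 ⇒ Z=5.
Step 8. [col 3: V + C ≡ Z (mod 10)] column 3: given C=7, Z=5, carry-in 0, and digits 1,2,3,4,5,6,7 already taken and all letters distinct, V+C≡Z (mod 10) forces V=8. So V=8.

Answer: C=7, D=3, F=2, M=4, R=6, U=1, V=8, Z=5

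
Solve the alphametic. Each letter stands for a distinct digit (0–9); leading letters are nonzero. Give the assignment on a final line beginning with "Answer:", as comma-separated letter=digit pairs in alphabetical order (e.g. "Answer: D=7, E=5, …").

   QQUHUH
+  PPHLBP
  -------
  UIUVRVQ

Step 1. [col 1: H + P ≡ Q (mod 10)] no forcing yet in column 1 (carry-in 0); H=5 is free and consistent — try it. So H=5.
Step 2. [U] U is the leading digit of a 7-digit sum of two 6-digit numbers; the final carry is exactly 1 ⇒ U=1.
Step 3. [col 1: H + P ≡ Q (mod 10)] P=3 is one option consistent with column 1 (H + P ≡ Q (mod 10), carry-in 0) — take it, so P=3.
Step 4. [col 1: H + P ≡ Q (mod 10)] in column 1 we have H+P≡Q with carry-in 0; given H=5, P=3 and digits 1,3,5 already taken and all letters distinct, that pins Q to 8 ⇒ Q=8.
Step 5. [col 2: U + B ≡ V (mod 10)] column 2 (U + B ≡ V (mod 10), carry-in 0) doesn't pin B yet; pick B=6 and continue ⇒ B=6.
Step 6. [col 2: U + B ≡ V (mod 10)] column 2: given U=1, B=6, carry-in 0, and digits 1,3,5,6,8 already taken and all letters distinct, U+B≡V (mod 10) forces V=7. So V=7.
Step 7. [col 3: H + L ≡ R (mod 10)] no forcing yet in column 3 (carry-in 0); R=4 is free and consistent — try it. So R=4.
Step 8. [col 3: H + L ≡ R (mod 10)] column 3: given H=5, R=4, carry-in 0, and digits 1,3,4,5,6,7,8 already taken and all letters distinct, H+L≡R (mod 10) forces L=9, so L=9.
Step 9. [col 6: Q + P ≡ I (mod 10)] from column 6 (Q=8, P=3, carry-in 1, digits 1,3,4,5,6,7,8,9 already taken and all letters distinct): I must equal 2 ⇒ I=2.

Answer: B=6, H=5, I=2, L=9, P=3, Q=8, R=4, U=1, V=7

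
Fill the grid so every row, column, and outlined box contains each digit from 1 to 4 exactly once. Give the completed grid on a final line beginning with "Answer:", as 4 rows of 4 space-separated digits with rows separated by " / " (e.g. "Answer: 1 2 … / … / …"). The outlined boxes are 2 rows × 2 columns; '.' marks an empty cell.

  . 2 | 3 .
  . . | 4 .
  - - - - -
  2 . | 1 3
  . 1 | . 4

Step 1. [r1c4∈{1}] r1c4 has the single candidate 1, so r1c4=1.
Step 2. [r2c2∈{3}] only 3 remains possible at r2c2, so r2c2=3.
Step 3. [r2c4∈{2}] r2c4 has the single candidate 2. So r2c4=2.
Step 4. [r3c2∈{4}] r3c2 has the single candidate 4, so r3c2=4.
Step 5. [r2c1∈{1}] r2c1's peers cover all but 1, so r2c1=1.
Step 6. [r4c3∈{2}] r4c3 has the single candidate 2, so r4c3=2.
Step 7. [r4c1∈{3}] only 3 remains possible at r4c1. So r4c1=3.
Step 8. [r1c1∈{4}] only 4 remains possible at r1c1, so r1c1=4.

Answer: 4 2 3 1 / 1 3 4 2 / 2 4 1 3 / 3 1 2 4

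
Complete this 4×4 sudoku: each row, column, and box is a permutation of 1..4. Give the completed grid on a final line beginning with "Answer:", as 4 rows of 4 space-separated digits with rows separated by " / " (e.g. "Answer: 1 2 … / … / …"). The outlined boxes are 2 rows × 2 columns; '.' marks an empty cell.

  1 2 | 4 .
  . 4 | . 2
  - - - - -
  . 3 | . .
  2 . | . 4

Step 1. [r2c3∈{1,3}] in row 2, 1 fits only at r2c3, so r2c3=1.
Step 2. [r4c2∈{1}] r4c2's peers cover all but 1 ⇒ r4c2=1.
Step 3. [r1c4∈{3}] r1c4's peers cover all but 3, so r1c4=3.
Step 4. [r3c3∈{2}] r3c3 has the single candidate 2, so r3c3=2.
Step 5. [r4c3∈{3}] r4c3 has the single candidate 3 ⇒ r4c3=3.
Step 6. [r3c4∈{1}] r3c4's peers cover all but 1. So r3c4=1.
Step 7. [r2c1∈{3}] r2c1's peers cover all but 3 ⇒ r2c1=3.
Step 8. [r3c1∈{4}] r3c1 is down to just 4 ⇒ r3c1=4.

Answer: 1 2 4 3 / 3 4 1 2 / 4 3 2 1 / 2 1 3 4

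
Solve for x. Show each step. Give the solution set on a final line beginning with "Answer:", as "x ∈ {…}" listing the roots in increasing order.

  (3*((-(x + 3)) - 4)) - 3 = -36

Step 1. [(3*((-(x + 3)) - 4)) - 3 = -36] 3 comes off first (add 3) ⇒ sub: 3*((-(x + 3)) - 4) = -33.
Step 2. [3*((-(x + 3)) - 4) = -33] 3·(inner) — divide through by 3. So div: (-(x + 3)) - 4 = -11.
Step 3. [(-(x + 3)) - 4 = -11] peel the -4: add 4 from each side ⇒ sub: -(x + 3) = -7.
Step 4. [-(x + 3) = -7] flip signs both sides, so neg: x + 3 = 7.
Step 5. [x + 3 = 7] +3 is outermost — subtract 3 both sides. So sub: x = 4.

Answer: x ∈ {4}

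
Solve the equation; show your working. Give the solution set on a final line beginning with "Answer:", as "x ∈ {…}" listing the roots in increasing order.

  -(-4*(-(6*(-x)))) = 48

Step 1. [-(-4*(-(6*(-x)))) = 48] leading − — multiply by −1. So neg: -4*(-(6*(-x))) = -48.
Step 2. [-4*(-(6*(-x))) = -48] divide by the outer -4 ⇒ div: -(6*(-x)) = 12.
Step 3. [-(6*(-x)) = 12] flip signs both sides. So neg: 6*(-x) = -12.
Step 4. [6*(-x) = -12] 6 out front; divide by 6, so div: -x = -2.
Step 5. [-x = -2] flip signs both sides ⇒ neg: x = 2.

Answer: x ∈ {2}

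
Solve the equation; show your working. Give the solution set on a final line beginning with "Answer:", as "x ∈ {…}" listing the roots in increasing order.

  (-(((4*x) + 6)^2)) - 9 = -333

Step 1. [(-(((4*x) + 6)^2)) - 9 = -333] the outer -9 inverts by adding 9. So sub: -(((4*x) + 6)^2) = -324.
Step 2. [-(((4*x) + 6)^2) = -324] LHS negated; negate both sides ⇒ neg: ((4*x) + 6)^2 = 324.
Step 3. [((4*x) + 6)^2 = 324] LHS squared, RHS 324 ≥ 0: apply √ (±). So sqrt: (4*x) + 6 = 18 or -18.
Step 4. [(4*x) + 6 = 18 or -18] +6 is outermost — subtract 6 both sides, so sub: 4*x = 12 or -24.
Step 5. [4*x = 12 or -24] 4 out front; divide by 4, so div: x = 3 or -6.

Answer: x ∈ {-6, 3}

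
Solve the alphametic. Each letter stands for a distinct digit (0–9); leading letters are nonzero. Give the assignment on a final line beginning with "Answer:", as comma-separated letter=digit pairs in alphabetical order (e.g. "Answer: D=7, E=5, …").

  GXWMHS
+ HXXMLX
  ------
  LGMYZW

Step 1. [col 1: S + X ≡ W (mod 10)] column 1 (S + X ≡ W (mod 10), carry-in 0) doesn't pin S yet; pick S=6 and continue, so S=6.
Step 2. [col 1: S + X ≡ W (mod 10)] column 1 (S + X ≡ W (mod 10), carry-in 0) doesn't pin X yet; pick X=2 and continue ⇒ X=2.
Step 3. [col 1: S + X ≡ W (mod 10)] in column 1 we have S+X≡W with carry-in 0; given S=6, X=2 and digits 2,6 already taken and all letters distinct, that pins W to 8, so W=8.
Step 4. [col 2: H + L ≡ Z (mod 10)] no forcing yet in column 2 (carry-in 0); H=4 is free and consistent — try it. So H=4.
Step 5. [col 2: H + L ≡ Z (mod 10)] no forcing yet in column 2 (carry-in 0); L=9 is free and consistent — try it. So L=9.
Step 6. [col 2: H + L ≡ Z (mod 10)] in column 2 we have H+L≡Z with carry-in 0; given H=4, L=9 and digits 2,4,6,8,9 already taken and all letters distinct, that pins Z to 3. So Z=3.
Step 7. [col 3: M + M ≡ Y (mod 10)] column 3 (M + M ≡ Y (mod 10), carry-in 1) doesn't pin Y yet; pick Y=1 and continue. So Y=1.
Step 8. [col 3: M + M ≡ Y (mod 10)] several values work for M in column 3 (M + M ≡ Y (mod 10), carry-in 1); try M=0, so M=0.
Step 9. [col 5: X + X ≡ G (mod 10)] column 5 reads X+X+carry(1)=G with X=2; with digits 0,1,2,3,4,6,8,9 already taken and all letters distinct, the only value for G is 5, so G=5.

Answer: G=5, H=4, L=9, M=0, S=6, W=8, X=2, Y=1, Z=3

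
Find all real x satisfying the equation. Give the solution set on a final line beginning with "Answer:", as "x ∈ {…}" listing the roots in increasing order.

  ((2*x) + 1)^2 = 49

Step 1. [((2*x) + 1)^2 = 49] 49 ≥ 0, LHS is (·)² — take ±√. So sqrt: (2*x) + 1 = 7 or -7.
Step 2. [(2*x) + 1 = 7 or -7] the outer +1 inverts by subtracting 1, so sub: 2*x = 6 or -8.
Step 3. [2*x = 6 or -8] 2 out front; divide by 2, so div: x = 3 or -4.

Answer: x ∈ {-4, 3}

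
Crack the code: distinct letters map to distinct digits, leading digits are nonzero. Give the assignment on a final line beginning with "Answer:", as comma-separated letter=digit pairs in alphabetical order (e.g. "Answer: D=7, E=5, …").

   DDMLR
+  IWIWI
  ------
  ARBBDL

Step 1. [A] the sum has 6 digits but both addends have 5; that extra leading digit A is the final carry, namely 1, so A=1.
Step 2. [col 1: R + I ≡ L (mod 10)] several values work for I in column 1 (R + I ≡ L (mod 10), carry-in 0); try I=5 ⇒ I=5.
Step 3. [col 1: R + I ≡ L (mod 10)] no forcing yet in column 1 (carry-in 0); R=3 is free and consistent — try it, so R=3.
Step 4. [col 1: R + I ≡ L (mod 10)] from column 1 (R=3, I=5, carry-in 0, digits 1,3,5 already taken and all letters distinct): L must equal 8. So L=8.
Step 5. [col 2: L + W ≡ D (mod 10)] column 2 (L + W ≡ D (mod 10), carry-in 0) doesn't pin W yet; pick W=9 and continue. So W=9.
Step 6. [col 2: L + W ≡ D (mod 10)] in column 2 we have L+W≡D with carry-in 0; given L=8, W=9 and digits 1,3,5,8,9 already taken and all letters distinct, that pins D to 7, so D=7.
Step 7. [col 3: M + I ≡ B (mod 10)] M=0 is one option consistent with column 3 (M + I ≡ B (mod 10), carry-in 1) — take it. So M=0.
Step 8. [col 3: M + I ≡ B (mod 10)] in column 3 we have M+I≡B with carry-in 1; given M=0, I=5 and digits 0,1,3,5,7,8,9 already taken and all letters distinct, that pins B to 6 ⇒ B=6.

Answer: A=1, B=6, D=7, I=5, L=8, M=0, R=3, W=9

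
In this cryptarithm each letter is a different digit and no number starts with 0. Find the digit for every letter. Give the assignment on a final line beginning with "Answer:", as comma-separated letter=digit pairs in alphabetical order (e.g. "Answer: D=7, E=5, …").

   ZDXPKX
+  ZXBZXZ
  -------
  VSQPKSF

Step 1. [col 1: X + Z ≡ F (mod 10)] X=5 is one option consistent with column 1 (X + Z ≡ F (mod 10), carry-in 0) — take it. So X=5.
Step 2. [col 1: X + Z ≡ F (mod 10)] no forcing yet in column 1 (carry-in 0); Z=9 is free and consistent — try it ⇒ Z=9.
Step 3. [V] V is the leading digit of a 7-digit sum of two 6-digit numbers; the final carry is exactly 1. So V=1.
Step 4. [col 1: X + Z ≡ F (mod 10)] column 1: given X=5, Z=9, carry-in 0, and digits 1,5,9 already taken and all letters distinct, X+Z≡F (mod 10) forces F=4. So F=4.
Step 5. [col 2: K + X ≡ S (mod 10)] column 2 (K + X ≡ S (mod 10), carry-in 1) doesn't pin S yet; pick S=8 and continue, so S=8.
Step 6. [col 2: K + X ≡ S (mod 10)] in column 2 we have K+X≡S with carry-in 1; given X=5, S=8 and digits 1,4,5,8,9 already taken and all letters distinct, that pins K to 2 ⇒ K=2.
Step 7. [col 3: P + Z ≡ K (mod 10)] column 3: given Z=9, K=2, carry-in 0, and digits 1,2,4,5,8,9 already taken and all letters distinct, P+Z≡K (mod 10) forces P=3 ⇒ P=3.
Step 8. [col 4: X + B ≡ P (mod 10)] column 4: given X=5, P=3, carry-in 1, and digits 1,2,3,4,5,8,9 already taken and all letters distinct, X+B≡P (mod 10) forces B=7. So B=7.
Step 9. [col 5: D + X ≡ Q (mod 10)] in column 5 we have D+X≡Q with carry-in 1; given X=5 and digits 1,2,3,4,5,7,8,9 already taken and all letters distinct, that pins Q to 6, so Q=6.
Step 10. [col 5: D + X ≡ Q (mod 10)] in column 5 we have D+X≡Q with carry-in 1; given X=5, Q=6 and digits 1,2,3,4,5,6,7,8,9 already taken and all letters distinct, that pins D to 0 ⇒ D=0.

Answer: B=7, D=0, F=4, K=2, P=3, Q=6, S=8, V=1, X=5, Z=9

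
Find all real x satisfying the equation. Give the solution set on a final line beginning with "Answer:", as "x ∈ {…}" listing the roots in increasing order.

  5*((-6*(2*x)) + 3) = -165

Step 1. [5*((-6*(2*x)) + 3) = -165] leading coefficient 5: divide by 5 ⇒ div: (-6*(2*x)) + 3 = -33.
Step 2. [(-6*(2*x)) + 3 = -33] subtract 3: x sits inside (… + 3) ⇒ sub: -6*(2*x) = -36.
Step 3. [-6*(2*x) = -36] divide by the outer -6, so div: 2*x = 6.
Step 4. [2*x = 6] 2 out front; divide by 2 ⇒ div: x = 3.

Answer: x ∈ {3}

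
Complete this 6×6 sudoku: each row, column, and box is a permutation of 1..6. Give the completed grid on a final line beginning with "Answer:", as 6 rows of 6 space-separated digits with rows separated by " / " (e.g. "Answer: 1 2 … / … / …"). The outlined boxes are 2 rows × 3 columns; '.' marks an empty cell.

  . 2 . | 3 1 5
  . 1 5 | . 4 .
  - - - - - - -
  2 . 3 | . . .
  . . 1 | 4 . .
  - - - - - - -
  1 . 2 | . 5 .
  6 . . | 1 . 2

Step 1. [r3c5∈{6}] r3c5 has the single candidate 6, so r3c5=6.
Step 2. [r6c2∈{3,4,5}] r6c2 is the only open cell in row 6 admitting 5 ⇒ r6c2=5.
Step 3. [r5c6∈{3,4,6}] across col 6, 4 lands solely at r5c6 ⇒ r5c6=4.
Step 4. [r4c6∈{3}] r4c6's peers cover all but 3 ⇒ r4c6=3.
Step 5. [r1c1∈{4}] only 4 remains possible at r1c1 ⇒ r1c1=4.
Step 6. [r2c6∈{6}] r2c6's peers cover all but 6 ⇒ r2c6=6.
Step 7. [r4c5∈{2}] r4c5's peers cover all but 2. So r4c5=2.
Step 8. [r4c1∈{5}] r4c1 has the single candidate 5. So r4c1=5.
Step 9. [r6c5∈{3}] r6c5's peers cover all but 3 ⇒ r6c5=3.
Step 10. [r4c2∈{6}] r4c2 has the single candidate 6 ⇒ r4c2=6.
Step 11. [r1c3∈{6}] r1c3's peers cover all but 6 ⇒ r1c3=6.
Step 12. [r2c4∈{2}] r2c4's peers cover all but 2 ⇒ r2c4=2.
Step 13. [r2c1∈{3}] r2c1 has the single candidate 3. So r2c1=3.
Step 14. [r3c4∈{5}] only 5 remains possible at r3c4 ⇒ r3c4=5.
Step 15. [r6c3∈{4}] nothing but 4 survives at r6c3 ⇒ r6c3=4.
Step 16. [r5c4∈{6}] only 6 remains possible at r5c4. So r5c4=6.
Step 17. [r5c2∈{3}] r5c2 is down to just 3, so r5c2=3.
Step 18. [r3c6∈{1}] r3c6's peers cover all but 1 ⇒ r3c6=1.
Step 19. [r3c2∈{4}] nothing but 4 survives at r3c2 ⇒ r3c2=4.

Answer: 4 2 6 3 1 5 / 3 1 5 2 4 6 / 2 4 3 5 6 1 / 5 6 1 4 2 3 / 1 3 2 6 5 4 / 6 5 4 1 3 2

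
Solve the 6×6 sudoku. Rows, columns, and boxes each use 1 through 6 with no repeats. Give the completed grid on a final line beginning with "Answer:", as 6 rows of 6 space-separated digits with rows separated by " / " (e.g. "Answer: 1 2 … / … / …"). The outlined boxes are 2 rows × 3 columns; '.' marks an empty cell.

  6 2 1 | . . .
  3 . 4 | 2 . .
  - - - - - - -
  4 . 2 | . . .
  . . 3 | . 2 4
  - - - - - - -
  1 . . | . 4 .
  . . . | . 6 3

Step 1. [r5c4∈{5}] r5c4's peers cover all but 5, so r5c4=5.
Step 2. [r2c2∈{5}] nothing but 5 survives at r2c2. So r2c2=5.
Step 3. [r2c5∈{1}] r2c5 is down to just 1. So r2c5=1.
Step 4. [r3c6∈{1,5,6}] col 6 places 1 nowhere but r3c6 ⇒ r3c6=1.
Step 5. [r3c2∈{6}] r3c2's peers cover all but 6 ⇒ r3c2=6.
Step 6. [r3c4∈{3}] only 3 remains possible at r3c4. So r3c4=3.
Step 7. [r3c5∈{5}] only 5 remains possible at r3c5. So r3c5=5.
Step 8. [r6c1∈{2,5}] row 6 places 2 nowhere but r6c1, so r6c1=2.
Step 9. [r4c1∈{5}] r4c1 is down to just 5, so r4c1=5.
Step 10. [r6c2∈{4}] only 4 remains possible at r6c2, so r6c2=4.
Step 11. [r1c6∈{5}] r1c6's peers cover all but 5 ⇒ r1c6=5.
Step 12. [r6c4∈{1}] r6c4's peers cover all but 1 ⇒ r6c4=1.
Step 13. [r5c6∈{2}] r5c6's peers cover all but 2 ⇒ r5c6=2.
Step 14. [r5c2∈{3}] only 3 remains possible at r5c2, so r5c2=3.
Step 15. [r4c4∈{6}] r4c4 is down to just 6. So r4c4=6.
Step 16. [r1c5∈{3}] r1c5 is down to just 3, so r1c5=3.
Step 17. [r1c4∈{4}] nothing but 4 survives at r1c4. So r1c4=4.
Step 18. [r2c6∈{6}] nothing but 6 survives at r2c6 ⇒ r2c6=6.
Step 19. [r5c3∈{6}] r5c3 has the single candidate 6, so r5c3=6.
Step 20. [r4c2∈{1}] r4c2's peers cover all but 1 ⇒ r4c2=1.
Step 21. [r6c3∈{5}] nothing but 5 survives at r6c3 ⇒ r6c3=5.

Answer: 6 2 1 4 3 5 / 3 5 4 2 1 6 / 4 6 2 3 5 1 / 5 1 3 6 2 4 / 1 3 6 5 4 2 / 2 4 5 1 6 3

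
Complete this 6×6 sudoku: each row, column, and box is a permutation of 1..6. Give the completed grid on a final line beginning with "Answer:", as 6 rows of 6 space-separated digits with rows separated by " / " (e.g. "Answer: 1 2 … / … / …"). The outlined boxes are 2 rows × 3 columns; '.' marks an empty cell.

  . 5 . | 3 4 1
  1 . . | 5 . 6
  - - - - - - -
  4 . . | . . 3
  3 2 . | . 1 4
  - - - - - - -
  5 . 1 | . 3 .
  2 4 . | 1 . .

Step 1. [r3c5∈{2,5,6}] r3c5 is the only open cell in box 4 admitting 5 ⇒ r3c5=5.
Step 2. [r3c3∈{6}] r3c3's peers cover all but 6 ⇒ r3c3=6.
Step 3. [r2c3∈{2,3,4}] across row 2, 4 lands solely at r2c3, so r2c3=4.
Step 4. [r5c4∈{2,4,6}] in row 5, 4 fits only at r5c4, so r5c4=4.
Step 5. [r2c5∈{2}] r2c5 has the single candidate 2. So r2c5=2.
Step 6. [r4c4∈{6}] nothing but 6 survives at r4c4. So r4c4=6.
Step 7. [r6c3∈{3}] r6c3's peers cover all but 3 ⇒ r6c3=3.
Step 8. [r6c6∈{5}] nothing but 5 survives at r6c6, so r6c6=5.
Step 9. [r6c5∈{6}] only 6 remains possible at r6c5 ⇒ r6c5=6.
Step 10. [r5c2∈{6}] nothing but 6 survives at r5c2. So r5c2=6.
Step 11. [r3c4∈{2}] r3c4's peers cover all but 2 ⇒ r3c4=2.
Step 12. [r2c2∈{3}] nothing but 3 survives at r2c2, so r2c2=3.
Step 13. [r3c2∈{1}] r3c2's peers cover all but 1 ⇒ r3c2=1.
Step 14. [r5c6∈{2}] nothing but 2 survives at r5c6 ⇒ r5c6=2.
Step 15. [r1c3∈{2}] r1c3 has the single candidate 2. So r1c3=2.
Step 16. [r1c1∈{6}] r1c1 has the single candidate 6 ⇒ r1c1=6.
Step 17. [r4c3∈{5}] only 5 remains possible at r4c3, so r4c3=5.

Answer: 6 5 2 3 4 1 / 1 3 4 5 2 6 / 4 1 6 2 5 3 / 3 2 5 6 1 4 / 5 6 1 4 3 2 / 2 4 3 1 6 5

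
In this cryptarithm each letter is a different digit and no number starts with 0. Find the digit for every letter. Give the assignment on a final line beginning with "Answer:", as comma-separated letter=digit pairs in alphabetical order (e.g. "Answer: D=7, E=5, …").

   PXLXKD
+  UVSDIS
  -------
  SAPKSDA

Step 1. [col 1: D + S ≡ A (mod 10)] column 1 (D + S ≡ A (mod 10), carry-in 0) doesn't pin A yet; pick A=7 and continue ⇒ A=7.
Step 2. [col 1: D + S ≡ A (mod 10)] no forcing yet in column 1 (carry-in 0); D=6 is free and consistent — try it, so D=6.
Step 3. [col 1: D + S ≡ A (mod 10)] in column 1 we have D+S≡A with carry-in 0; given D=6, A=7 and digits 6,7 already taken and all letters distinct, that pins S to 1 ⇒ S=1.
Step 4. [col 2: K + I ≡ D (mod 10)] I=4 is one option consistent with column 2 (K + I ≡ D (mod 10), carry-in 0) — take it ⇒ I=4.
Step 5. [col 2: K + I ≡ D (mod 10)] column 2 reads K+I+carry(0)=D with I=4, D=6; with digits 1,4,6,7 already taken and all letters distinct, the only value for K is 2. So K=2.
Step 6. [col 3: X + D ≡ S (mod 10)] column 3 reads X+D+carry(0)=S with D=6, S=1; with digits 1,2,4,6,7 already taken and all letters distinct, the only value for X is 5. So X=5.
Step 7. [col 4: L + S ≡ K (mod 10)] from column 4 (S=1, K=2, carry-in 1, digits 1,2,4,5,6,7 already taken and all letters distinct): L must equal 0 ⇒ L=0.
Step 8. [col 5: X + V ≡ P (mod 10)] column 5 (X + V ≡ P (mod 10), carry-in 0) doesn't pin P yet; pick P=8 and continue, so P=8.
Step 9. [col 5: X + V ≡ P (mod 10)] column 5 reads X+V+carry(0)=P with X=5, P=8; with digits 0,1,2,4,5,6,7,8 already taken and all letters distinct, the only value for V is 3, so V=3.
Step 10. [col 6: P + U ≡ A (mod 10)] in column 6 we have P+U≡A with carry-in 0; given P=8, A=7 and digits 0,1,2,3,4,5,6,7,8 already taken and all letters distinct, that pins U to 9 ⇒ U=9.

Answer: A=7, D=6, I=4, K=2, L=0, P=8, S=1, U=9, V=3, X=5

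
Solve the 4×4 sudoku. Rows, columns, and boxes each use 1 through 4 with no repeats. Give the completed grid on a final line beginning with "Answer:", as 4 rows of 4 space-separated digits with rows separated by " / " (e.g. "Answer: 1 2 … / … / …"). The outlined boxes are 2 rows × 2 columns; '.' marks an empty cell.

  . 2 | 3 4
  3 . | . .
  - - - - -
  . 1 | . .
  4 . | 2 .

Step 1. [r4c4∈{1,3}] r4c4 is the only open cell in row 4 admitting 1, so r4c4=1.
Step 2. [r3c3∈{4}] only 4 remains possible at r3c3. So r3c3=4.
Step 3. [r3c1∈{2}] r3c1's peers cover all but 2, so r3c1=2.
Step 4. [r2c2∈{4}] r2c2's peers cover all but 4 ⇒ r2c2=4.
Step 5. [r2c3∈{1}] r2c3 is down to just 1 ⇒ r2c3=1.
Step 6. [r2c4∈{2}] r2c4 is down to just 2 ⇒ r2c4=2.
Step 7. [r3c4∈{3}] only 3 remains possible at r3c4, so r3c4=3.
Step 8. [r4c2∈{3}] r4c2 is down to just 3. So r4c2=3.
Step 9. [r1c1∈{1}] r1c1's peers cover all but 1, so r1c1=1.

Answer: 1 2 3 4 / 3 4 1 2 / 2 1 4 3 / 4 3 2 1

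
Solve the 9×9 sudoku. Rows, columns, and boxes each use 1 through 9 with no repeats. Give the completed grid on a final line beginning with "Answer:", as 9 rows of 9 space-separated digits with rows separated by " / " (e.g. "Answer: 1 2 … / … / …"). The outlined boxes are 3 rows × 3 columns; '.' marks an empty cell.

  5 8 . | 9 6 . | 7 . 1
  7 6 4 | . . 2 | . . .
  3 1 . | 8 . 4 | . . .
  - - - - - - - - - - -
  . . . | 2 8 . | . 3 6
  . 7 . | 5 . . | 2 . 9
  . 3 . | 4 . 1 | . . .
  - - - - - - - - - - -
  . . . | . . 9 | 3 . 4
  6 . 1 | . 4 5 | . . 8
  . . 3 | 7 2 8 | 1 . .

Step 1. [r9c9∈{5}] r9c9's peers cover all but 5 ⇒ r9c9=5.
Step 2. [r8c7∈{9}] r8c7 has the single candidate 9, so r8c7=9.
Step 3. [r6c3∈{2,5,6,8,9}] in row 6, 6 fits only at r6c3. So r6c3=6.
Step 4. [r5c3∈{8}] nothing but 8 survives at r5c3. So r5c3=8.
Step 5. [r4c7∈{4,5}] r4c7 is the only open cell in col 7 admitting 4, so r4c7=4.
Step 6. [r8c2∈{2}] nothing but 2 survives at r8c2 ⇒ r8c2=2.
Step 7. [r7c8∈{2,6,7}] in row 7, 2 fits only at r7c8. So r7c8=2.
Step 8. [r2c8∈{5,8,9}] 9 has one home in row 2: r2c8 ⇒ r2c8=9.
Step 9. [r1c6∈{3}] nothing but 3 survives at r1c6. So r1c6=3.
Step 10. [r6c8∈{5,7,8}] 8 has one home in col 8: r6c8, so r6c8=8.
Step 11. [r3c8∈{5,6}] 5 has one home in col 8: r3c8 ⇒ r3c8=5.
Step 12. [r7c2∈{5}] r7c2 is down to just 5, so r7c2=5.
Step 13. [r4c2∈{9}] r4c2's peers cover all but 9. So r4c2=9.
Step 14. [r7c5∈{1}] r7c5 is down to just 1. So r7c5=1.
Step 15. [r5c1∈{1,4}] 4 has one home in row 5: r5c1. So r5c1=4.
Step 16. [r3c5∈{7}] r3c5's peers cover all but 7. So r3c5=7.
Step 17. [r1c3∈{2}] only 2 remains possible at r1c3. So r1c3=2.
Step 18. [r7c3∈{7}] r7c3's peers cover all but 7 ⇒ r7c3=7.
Step 19. [r4c1∈{1}] only 1 remains possible at r4c1 ⇒ r4c1=1.
Step 20. [r6c9∈{7}] only 7 remains possible at r6c9, so r6c9=7.
Step 21. [r2c5∈{5}] r2c5 has the single candidate 5. So r2c5=5.
Step 22. [r5c5∈{3}] r5c5 has the single candidate 3 ⇒ r5c5=3.
Step 23. [r6c1∈{2}] r6c1 has the single candidate 2. So r6c1=2.
Step 24. [r2c9∈{3}] r2c9 has the single candidate 3. So r2c9=3.
Step 25. [r3c9∈{2}] r3c9's peers cover all but 2 ⇒ r3c9=2.
Step 26. [r9c1∈{9}] r9c1 is down to just 9, so r9c1=9.
Step 27. [r6c7∈{5}] r6c7's peers cover all but 5 ⇒ r6c7=5.
Step 28. [r6c5∈{9}] nothing but 9 survives at r6c5 ⇒ r6c5=9.
Step 29. [r3c3∈{9}] r3c3's peers cover all but 9 ⇒ r3c3=9.
Step 30. [r4c3∈{5}] nothing but 5 survives at r4c3 ⇒ r4c3=5.
Step 31. [r1c8∈{4}] r1c8 is down to just 4 ⇒ r1c8=4.
Step 32. [r7c4∈{6}] r7c4 is down to just 6 ⇒ r7c4=6.
Step 33. [r2c4∈{1}] only 1 remains possible at r2c4 ⇒ r2c4=1.
Step 34. [r8c8∈{7}] nothing but 7 survives at r8c8, so r8c8=7.
Step 35. [r3c7∈{6}] r3c7 is down to just 6. So r3c7=6.
Step 36. [r7c1∈{8}] r7c1 is down to just 8 ⇒ r7c1=8.
Step 37. [r2c7∈{8}] r2c7 is down to just 8. So r2c7=8.
Step 38. [r5c6∈{6}] nothing but 6 survives at r5c6 ⇒ r5c6=6.
Step 39. [r5c8∈{1}] nothing but 1 survives at r5c8, so r5c8=1.
Step 40. [r9c2∈{4}] only 4 remains possible at r9c2. So r9c2=4.
Step 41. [r9c8∈{6}] r9c8 has the single candidate 6 ⇒ r9c8=6.
Step 42. [r4c6∈{7}] r4c6's peers cover all but 7, so r4c6=7.
Step 43. [r8c4∈{3}] nothing but 3 survives at r8c4 ⇒ r8c4=3.

Answer: 5 8 2 9 6 3 7 4 1 / 7 6 4 1 5 2 8 9 3 / 3 1 9 8 7 4 6 5 2 / 1 9 5 2 8 7 4 3 6 / 4 7 8 5 3 6 2 1 9 / 2 3 6 4 9 1 5 8 7 / 8 5 7 6 1 9 3 2 4 / 6 2 1 3 4 5 9 7 8 / 9 4 3 7 2 8 1 6 5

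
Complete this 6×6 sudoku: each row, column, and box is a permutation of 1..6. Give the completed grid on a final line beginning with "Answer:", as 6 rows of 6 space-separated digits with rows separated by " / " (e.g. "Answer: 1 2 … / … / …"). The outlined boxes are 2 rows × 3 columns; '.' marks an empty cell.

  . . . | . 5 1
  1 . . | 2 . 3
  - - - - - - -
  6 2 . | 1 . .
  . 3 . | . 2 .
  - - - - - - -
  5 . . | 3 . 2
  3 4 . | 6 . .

Step 1. [r4c1∈{4}] r4c1's peers cover all but 4 ⇒ r4c1=4.
Step 2. [r1c2∈{6}] r1c2 is down to just 6. So r1c2=6.
Step 3. [r3c3∈{5}] nothing but 5 survives at r3c3. So r3c3=5.
Step 4. [r5c5∈{1,4}] in row 5, 4 fits only at r5c5. So r5c5=4.
Step 5. [r1c3∈{2,3,4}] in row 1, 3 fits only at r1c3, so r1c3=3.
Step 6. [r5c2∈{1}] only 1 remains possible at r5c2 ⇒ r5c2=1.
Step 7. [r6c6∈{5}] r6c6 is down to just 5, so r6c6=5.
Step 8. [r2c3∈{4}] nothing but 4 survives at r2c3, so r2c3=4.
Step 9. [r3c5∈{3}] r3c5 is down to just 3 ⇒ r3c5=3.
Step 10. [r4c4∈{5}] r4c4 is down to just 5 ⇒ r4c4=5.
Step 11. [r6c3∈{2}] r6c3's peers cover all but 2. So r6c3=2.
Step 12. [r2c5∈{6}] r2c5 has the single candidate 6 ⇒ r2c5=6.
Step 13. [r2c2∈{5}] only 5 remains possible at r2c2, so r2c2=5.
Step 14. [r1c1∈{2}] nothing but 2 survives at r1c1, so r1c1=2.
Step 15. [r4c3∈{1}] nothing but 1 survives at r4c3, so r4c3=1.
Step 16. [r5c3∈{6}] r5c3 has the single candidate 6 ⇒ r5c3=6.
Step 17. [r3c6∈{4}] nothing but 4 survives at r3c6 ⇒ r3c6=4.
Step 18. [r4c6∈{6}] r4c6 is down to just 6, so r4c6=6.
Step 19. [r1c4∈{4}] r1c4 is down to just 4. So r1c4=4.
Step 20. [r6c5∈{1}] nothing but 1 survives at r6c5. So r6c5=1.

Answer: 2 6 3 4 5 1 / 1 5 4 2 6 3 / 6 2 5 1 3 4 / 4 3 1 5 2 6 / 5 1 6 3 4 2 / 3 4 2 6 1 5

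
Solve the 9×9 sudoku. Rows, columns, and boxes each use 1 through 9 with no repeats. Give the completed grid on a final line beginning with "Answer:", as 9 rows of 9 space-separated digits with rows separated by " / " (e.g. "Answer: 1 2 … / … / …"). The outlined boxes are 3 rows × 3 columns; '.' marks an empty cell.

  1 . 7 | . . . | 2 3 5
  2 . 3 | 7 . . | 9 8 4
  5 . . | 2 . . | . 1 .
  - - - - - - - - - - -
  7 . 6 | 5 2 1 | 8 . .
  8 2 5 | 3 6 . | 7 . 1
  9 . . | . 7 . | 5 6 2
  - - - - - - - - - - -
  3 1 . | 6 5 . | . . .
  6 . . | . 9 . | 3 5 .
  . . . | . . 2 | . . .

Step 1. [r9c1∈{4}] r9c1's peers cover all but 4 ⇒ r9c1=4.
Step 2. [r3c6∈{3,4,6,8,9}] r3c6 is the only open cell in col 6 admitting 3, so r3c6=3.
Step 3. [r8c4∈{1,4,8}] 1 has one home in row 8: r8c4, so r8c4=1.
Step 4. [r9c4∈{8}] r9c4 has the single candidate 8 ⇒ r9c4=8.
Step 5. [r9c3∈{9}] r9c3 has the single candidate 9, so r9c3=9.
Step 6. [r9c8∈{7}] r9c8 is down to just 7 ⇒ r9c8=7.
Step 7. [r6c4∈{4}] r6c4's peers cover all but 4 ⇒ r6c4=4.
Step 8. [r3c2∈{4,6,8,9}] across row 3, 9 lands solely at r3c2 ⇒ r3c2=9.
Step 9. [r3c3∈{4,8}] across col 3, 4 lands solely at r3c3 ⇒ r3c3=4.
Step 10. [r1c2∈{6,8}] 8 has one home in box 1: r1c2. So r1c2=8.
Step 11. [r8c6∈{4,7}] r8c6 is the only open cell in row 8 admitting 4, so r8c6=4.
Step 12. [r7c8∈{2,4,9}] col 8 places 2 nowhere but r7c8. So r7c8=2.
Step 13. [r5c8∈{4,9}] r5c8 is the only open cell in row 5 admitting 4 ⇒ r5c8=4.
Step 14. [r7c3∈{8}] r7c3 has the single candidate 8 ⇒ r7c3=8.
Step 15. [r9c9∈{6}] only 6 remains possible at r9c9, so r9c9=6.
Step 16. [r1c6∈{6,9}] r1c6 is the only open cell in row 1 admitting 6. So r1c6=6.
Step 17. [r4c9∈{3,9}] in col 9, 3 fits only at r4c9, so r4c9=3.
Step 18. [r7c6∈{7}] r7c6's peers cover all but 7 ⇒ r7c6=7.
Step 19. [r6c2∈{3}] nothing but 3 survives at r6c2 ⇒ r6c2=3.
Step 20. [r3c9∈{7}] r3c9 is down to just 7 ⇒ r3c9=7.
Step 21. [r3c5∈{8}] r3c5's peers cover all but 8. So r3c5=8.
Step 22. [r2c6∈{5}] nothing but 5 survives at r2c6, so r2c6=5.
Step 23. [r4c8∈{9}] r4c8 is down to just 9, so r4c8=9.
Step 24. [r2c5∈{1}] r2c5's peers cover all but 1, so r2c5=1.
Step 25. [r9c2∈{5}] r9c2 is down to just 5, so r9c2=5.
Step 26. [r9c7∈{1}] nothing but 1 survives at r9c7, so r9c7=1.
Step 27. [r7c7∈{4}] r7c7 has the single candidate 4, so r7c7=4.
Step 28. [r8c9∈{8}] r8c9's peers cover all but 8, so r8c9=8.
Step 29. [r5c6∈{9}] r5c6 has the single candidate 9. So r5c6=9.
Step 30. [r2c2∈{6}] only 6 remains possible at r2c2, so r2c2=6.
Step 31. [r1c5∈{4}] nothing but 4 survives at r1c5. So r1c5=4.
Step 32. [r6c6∈{8}] r6c6 is down to just 8. So r6c6=8.
Step 33. [r9c5∈{3}] r9c5 is down to just 3, so r9c5=3.
Step 34. [r7c9∈{9}] r7c9's peers cover all but 9 ⇒ r7c9=9.
Step 35. [r8c3∈{2}] r8c3's peers cover all but 2. So r8c3=2.
Step 36. [r6c3∈{1}] nothing but 1 survives at r6c3, so r6c3=1.
Step 37. [r3c7∈{6}] only 6 remains possible at r3c7. So r3c7=6.
Step 38. [r8c2∈{7}] r8c2 has the single candidate 7, so r8c2=7.
Step 39. [r1c4∈{9}] r1c4 is down to just 9 ⇒ r1c4=9.
Step 40. [r4c2∈{4}] r4c2's peers cover all but 4 ⇒ r4c2=4.

Answer: 1 8 7 9 4 6 2 3 5 / 2 6 3 7 1 5 9 8 4 / 5 9 4 2 8 3 6 1 7 / 7 4 6 5 2 1 8 9 3 / 8 2 5 3 6 9 7 4 1 / 9 3 1 4 7 8 5 6 2 / 3 1 8 6 5 7 4 2 9 / 6 7 2 1 9 4 3 5 8 / 4 5 9 8 3 2 1 7 6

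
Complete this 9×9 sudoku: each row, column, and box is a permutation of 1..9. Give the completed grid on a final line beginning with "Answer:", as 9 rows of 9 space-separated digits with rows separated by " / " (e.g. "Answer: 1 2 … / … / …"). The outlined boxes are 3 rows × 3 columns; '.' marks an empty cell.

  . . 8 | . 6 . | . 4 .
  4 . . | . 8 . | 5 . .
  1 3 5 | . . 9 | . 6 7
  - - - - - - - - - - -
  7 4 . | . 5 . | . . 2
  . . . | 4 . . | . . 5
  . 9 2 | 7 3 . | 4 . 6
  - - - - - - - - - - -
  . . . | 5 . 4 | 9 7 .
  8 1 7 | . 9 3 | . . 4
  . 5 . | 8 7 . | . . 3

Step 1. [r3c4∈{2}] nothing but 2 survives at r3c4 ⇒ r3c4=2.
Step 2. [r5c8∈{1,3,8,9}] in row 5, 9 fits only at r5c8, so r5c8=9.
Step 3. [r8c4∈{6}] r8c4's peers cover all but 6 ⇒ r8c4=6.
Step 4. [r8c7∈{2}] r8c7's peers cover all but 2. So r8c7=2.
Step 5. [r9c8∈{1}] nothing but 1 survives at r9c8. So r9c8=1.
Step 6. [r6c6∈{1,8}] row 6 places 1 nowhere but r6c6 ⇒ r6c6=1.
Step 7. [r5c2∈{6,8}] 8 has one home in col 2: r5c2, so r5c2=8.
Step 8. [r4c6∈{6,8}] col 6 places 8 nowhere but r4c6, so r4c6=8.
Step 9. [r4c3∈{1,3,6}] r4c3 is the only open cell in row 4 admitting 6, so r4c3=6.
Step 10. [r9c6∈{2}] r9c6's peers cover all but 2, so r9c6=2.
Step 11. [r4c7∈{1,3}] row 4 places 1 nowhere but r4c7 ⇒ r4c7=1.
Step 12. [r1c7∈{3}] only 3 remains possible at r1c7, so r1c7=3.
Step 13. [r2c2∈{2,6,7}] r2c2 is the only open cell in row 2 admitting 6 ⇒ r2c2=6.
Step 14. [r7c1∈{2,3,6}] in row 7, 6 fits only at r7c1. So r7c1=6.
Step 15. [r2c3∈{9}] r2c3's peers cover all but 9, so r2c3=9.
Step 16. [r1c4∈{1}] r1c4 is down to just 1, so r1c4=1.
Step 17. [r1c2∈{2,7}] col 2 places 7 nowhere but r1c2, so r1c2=7.
Step 18. [r5c3∈{1,3}] 1 has one home in row 5: r5c3. So r5c3=1.
Step 19. [r7c5∈{1}] r7c5's peers cover all but 1 ⇒ r7c5=1.
Step 20. [r5c7∈{7}] r5c7 is down to just 7. So r5c7=7.
Step 21. [r9c7∈{6}] r9c7 is down to just 6, so r9c7=6.
Step 22. [r2c9∈{1}] nothing but 1 survives at r2c9, so r2c9=1.
Step 23. [r8c8∈{5}] nothing but 5 survives at r8c8 ⇒ r8c8=5.
Step 24. [r5c6∈{6}] r5c6's peers cover all but 6. So r5c6=6.
Step 25. [r6c8∈{8}] r6c8 is down to just 8 ⇒ r6c8=8.
Step 26. [r4c4∈{9}] r4c4 is down to just 9, so r4c4=9.
Step 27. [r1c6∈{5}] r1c6 is down to just 5, so r1c6=5.
Step 28. [r5c5∈{2}] r5c5 has the single candidate 2 ⇒ r5c5=2.
Step 29. [r5c1∈{3}] nothing but 3 survives at r5c1, so r5c1=3.
Step 30. [r7c2∈{2}] only 2 remains possible at r7c2. So r7c2=2.
Step 31. [r2c6∈{7}] r2c6's peers cover all but 7 ⇒ r2c6=7.
Step 32. [r1c9∈{9}] only 9 remains possible at r1c9. So r1c9=9.
Step 33. [r9c3∈{4}] r9c3's peers cover all but 4. So r9c3=4.
Step 34. [r4c8∈{3}] r4c8 is down to just 3, so r4c8=3.
Step 35. [r6c1∈{5}] r6c1's peers cover all but 5, so r6c1=5.
Step 36. [r2c8∈{2}] only 2 remains possible at r2c8. So r2c8=2.
Step 37. [r3c7∈{8}] only 8 remains possible at r3c7 ⇒ r3c7=8.
Step 38. [r2c4∈{3}] r2c4 has the single candidate 3. So r2c4=3.
Step 39. [r9c1∈{9}] only 9 remains possible at r9c1 ⇒ r9c1=9.
Step 40. [r3c5∈{4}] r3c5 is down to just 4. So r3c5=4.
Step 41. [r1c1∈{2}] r1c1 has the single candidate 2 ⇒ r1c1=2.
Step 42. [r7c3∈{3}] only 3 remains possible at r7c3. So r7c3=3.
Step 43. [r7c9∈{8}] only 8 remains possible at r7c9. So r7c9=8.

Answer: 2 7 8 1 6 5 3 4 9 / 4 6 9 3 8 7 5 2 1 / 1 3 5 2 4 9 8 6 7 / 7 4 6 9 5 8 1 3 2 / 3 8 1 4 2 6 7 9 5 / 5 9 2 7 3 1 4 8 6 / 6 2 3 5 1 4 9 7 8 / 8 1 7 6 9 3 2 5 4 / 9 5 4 8 7 2 6 1 3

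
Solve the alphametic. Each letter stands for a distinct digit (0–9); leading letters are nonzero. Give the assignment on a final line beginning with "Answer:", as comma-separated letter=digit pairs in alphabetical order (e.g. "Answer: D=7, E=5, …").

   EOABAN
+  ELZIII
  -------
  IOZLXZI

Step 1. [col 1: N + I ≡ I (mod 10)] column 1: given nothing yet, carry-in 0, and all letters distinct, none taken yet, N+I≡I (mod 10) forces N=0 ⇒ N=0.
Step 2. [col 1: N + I ≡ I (mod 10)] column 1 (N + I ≡ I (mod 10), carry-in 0) doesn't pin I yet; pick I=1 and continue. So I=1.
Step 3. [col 2: A + I ≡ Z (mod 10)] several values work for Z in column 2 (A + I ≡ Z (mod 10), carry-in 0); try Z=8, so Z=8.
Step 4. [col 2: A + I ≡ Z (mod 10)] column 2: given I=1, Z=8, carry-in 0, and digits 0,1,8 already taken and all letters distinct, A+I≡Z (mod 10) forces A=7 ⇒ A=7.
Step 5. [col 3: B + I ≡ X (mod 10)] X=4 is one option consistent with column 3 (B + I ≡ X (mod 10), carry-in 0) — take it, so X=4.
Step 6. [col 3: B + I ≡ X (mod 10)] from column 3 (I=1, X=4, carry-in 0, digits 0,1,4,7,8 already taken and all letters distinct): B must equal 3, so B=3.
Step 7. [col 4: A + Z ≡ L (mod 10)] in column 4 we have A+Z≡L with carry-in 0; given A=7, Z=8 and digits 0,1,3,4,7,8 already taken and all letters distinct, that pins L to 5. So L=5.
Step 8. [col 5: O + L ≡ Z (mod 10)] column 5: given L=5, Z=8, carry-in 1, and digits 0,1,3,4,5,7,8 already taken and all letters distinct, O+L≡Z (mod 10) forces O=2. So O=2.
Step 9. [col 6: E + E ≡ O (mod 10)] in column 6 we have E+E≡O with carry-in 0; given O=2 and digits 0,1,2,3,4,5,7,8 already taken and all letters distinct, that pins E to 6, so E=6.

Answer: A=7, B=3, E=6, I=1, L=5, N=0, O=2, X=4, Z=8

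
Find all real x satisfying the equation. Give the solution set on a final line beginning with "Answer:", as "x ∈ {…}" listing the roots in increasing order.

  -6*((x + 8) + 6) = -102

Step 1. [-6*((x + 8) + 6) = -102] -6·(inner) — divide through by -6. So div: (x + 8) + 6 = 17.
Step 2. [(x + 8) + 6 = 17] peel the +6: subtract 6 from each side, so sub: x + 8 = 11.
Step 3. [x + 8 = 11] the outer +8 inverts by subtracting 8 ⇒ sub: x = 3.

Answer: x ∈ {3}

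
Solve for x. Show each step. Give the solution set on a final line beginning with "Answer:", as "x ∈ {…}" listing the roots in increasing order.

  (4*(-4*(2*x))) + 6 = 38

Step 1. [(4*(-4*(2*x))) + 6 = 38] the outer +6 inverts by subtracting 6 ⇒ sub: 4*(-4*(2*x)) = 32.
Step 2. [4*(-4*(2*x)) = 32] divide by the outer 4 ⇒ div: -4*(2*x) = 8.
Step 3. [-4*(2*x) = 8] divide by the outer -4. So div: 2*x = -2.
Step 4. [2*x = -2] LHS = 2·(…); ÷2 both sides, so div: x = -1.

Answer: x ∈ {-1}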